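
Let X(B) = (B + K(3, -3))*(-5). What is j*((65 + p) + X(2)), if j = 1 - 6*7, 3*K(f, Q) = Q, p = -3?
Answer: -2337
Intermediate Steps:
K(f, Q) = Q/3
X(B) = 5 - 5*B (X(B) = (B + (⅓)*(-3))*(-5) = (B - 1)*(-5) = (-1 + B)*(-5) = 5 - 5*B)
j = -41 (j = 1 - 42 = -41)
j*((65 + p) + X(2)) = -41*((65 - 3) + (5 - 5*2)) = -41*(62 + (5 - 10)) = -41*(62 - 5) = -41*57 = -2337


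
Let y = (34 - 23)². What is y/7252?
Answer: 121/7252 ≈ 0.016685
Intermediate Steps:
y = 121 (y = 11² = 121)
y/7252 = 121/7252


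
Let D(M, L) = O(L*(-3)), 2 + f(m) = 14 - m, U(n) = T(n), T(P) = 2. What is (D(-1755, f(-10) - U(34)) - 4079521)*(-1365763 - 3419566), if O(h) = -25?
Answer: 19521969780634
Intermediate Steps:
U(n) = 2
f(m) = 12 - m (f(m) = -2 + (14 - m) = 12 - m)
D(M, L) = -25
(D(-1755, f(-10) - U(34)) - 4079521)*(-1365763 - 3419566) = (-25 - 4079521)*(-1365763 - 3419566) = -4079546*(-4785329) = 19521969780634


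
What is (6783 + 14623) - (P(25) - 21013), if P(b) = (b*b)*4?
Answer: 39919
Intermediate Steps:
P(b) = 4*b² (P(b) = b²*4 = 4*b²)
(6783 + 14623) - (P(25) - 21013) = (6783 + 14623) - (4*25² - 21013) = 21406 - (4*625 - 21013) = 21406 - (2500 - 21013) = 21406 - 1*(-18513) = 21406 + 18513 = 39919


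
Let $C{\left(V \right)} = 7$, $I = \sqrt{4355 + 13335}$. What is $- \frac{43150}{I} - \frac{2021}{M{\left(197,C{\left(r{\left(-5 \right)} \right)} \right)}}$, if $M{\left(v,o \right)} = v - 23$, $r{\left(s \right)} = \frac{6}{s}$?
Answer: $- \frac{2021}{174} - \frac{4315 \sqrt{17690}}{1769} \approx -336.04$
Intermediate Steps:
$I = \sqrt{17690} \approx 133.0$
$M{\left(v,o \right)} = -23 + v$ ($M{\left(v,o \right)} = v - 23 = -23 + v$)
$- \frac{43150}{I} - \frac{2021}{M{\left(197,C{\left(r{\left(-5 \right)} \right)} \right)}} = - \frac{43150}{\sqrt{17690}} - \frac{2021}{-23 + 197} = - 43150 \frac{\sqrt{17690}}{17690} - \frac{2021}{174} = - \frac{4315 \sqrt{17690}}{1769} - \frac{2021}{174} = - \frac{2021}{174} - \frac{4315 \sqrt{17690}}{1769}$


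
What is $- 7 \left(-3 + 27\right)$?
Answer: $-168$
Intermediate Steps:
$- 7 \left(-3 + 27\right) = \left(-7\right) 24 = -168$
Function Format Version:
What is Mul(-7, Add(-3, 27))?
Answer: -168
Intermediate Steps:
Mul(-7, Add(-3, 27)) = Mul(-7, 24) = -168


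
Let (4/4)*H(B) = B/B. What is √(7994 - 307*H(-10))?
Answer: √7687 ≈ 87.676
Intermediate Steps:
H(B) = 1 (H(B) = B/B = 1)
√(7994 - 307*H(-10)) = √(7994 - 307*1) = √(7994 - 307) = √7687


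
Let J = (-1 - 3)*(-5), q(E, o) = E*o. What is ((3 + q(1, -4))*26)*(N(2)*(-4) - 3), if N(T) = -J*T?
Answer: -4082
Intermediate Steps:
J = 20 (J = -4*(-5) = 20)
N(T) = -20*T
((3 + q(1, -4))*26)*(N(2)*(-4) - 3) = ((3 + 1*(-4))*26)*(-20*2*(-4) - 3) = ((3 - 4)*26)*(-40*(-4) - 3) = (-1*26)*(160 - 3) = -26*157 = -4082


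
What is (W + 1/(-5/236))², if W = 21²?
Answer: 3876961/25 ≈ 1.5508e+5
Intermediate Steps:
W = 441
(W + 1/(-5/236))² = (441 + 1/(-5/236))² = (441 - 236/5)² = (1969/5)² = 3876961/25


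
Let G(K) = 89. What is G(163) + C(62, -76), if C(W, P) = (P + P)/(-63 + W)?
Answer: 241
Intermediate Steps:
C(W, P) = 2*P/(-63 + W) (C(W, P) = (2*P)/(-63 + W) = 2*P/(-63 + W))
G(163) + C(62, -76) = 89 + 2*(-76)/(-63 + 62) = 89 + 2*(-76)/(-1) = 89 + 2*(-76)*(-1) = 89 + 152 = 241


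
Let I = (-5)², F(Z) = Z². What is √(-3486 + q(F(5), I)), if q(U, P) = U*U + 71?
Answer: 3*I*√310 ≈ 52.82*I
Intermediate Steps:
I = 25
q(U, P) = 71 + U² (q(U, P) = U² + 71 = 71 + U²)
√(-3486 + q(F(5), I)) = √(-3486 + (71 + (5²)²)) = √(-3486 + (71 + 25²)) = √(-3486 + (71 + 625)) = √(-3486 + 696) = √(-2790) = 3*I*√310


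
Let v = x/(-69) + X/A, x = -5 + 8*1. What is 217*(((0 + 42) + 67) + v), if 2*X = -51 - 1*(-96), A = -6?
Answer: 2100343/92 ≈ 22830.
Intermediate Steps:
X = 45/2 (X = (-51 - 1*(-96))/2 = (-51 + 96)/2 = (½)*45 = 45/2 ≈ 22.500)
x = 3 (x = -5 + 8 = 3)
v = -349/92 (v = 3/(-69) + (45/2)/(-6) = 3*(-1/69) + (45/2)*(-⅙) = -1/23 - 15/4 = -349/92 ≈ -3.7935)
217*(((0 + 42) + 67) + v) = 217*(((0 + 42) + 67) - 349/92) = 217*((42 + 67) - 349/92) = 217*(109 - 349/92) = 217*(9679/92) = 2100343/92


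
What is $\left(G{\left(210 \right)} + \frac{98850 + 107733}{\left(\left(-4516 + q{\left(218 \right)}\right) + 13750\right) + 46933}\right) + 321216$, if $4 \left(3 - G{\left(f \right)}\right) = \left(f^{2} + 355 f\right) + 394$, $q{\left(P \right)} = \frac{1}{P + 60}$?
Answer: $\frac{1517002364880}{5204809} \approx 2.9146 \cdot 10^{5}$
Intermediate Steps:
$q{\left(P \right)} = \frac{1}{60 + P}$
$G{\left(f \right)} = - \frac{191}{2} - \frac{355 f}{4} - \frac{f^{2}}{4}$ ($G{\left(f \right)} = 3 - \frac{\left(f^{2} + 355 f\right) + 394}{4} = 3 - \frac{394 + f^{2} + 355 f}{4} = 3 - \left(\frac{197}{2} + \frac{f^{2}}{4} + \frac{355 f}{4}\right) = - \frac{191}{2} - \frac{355 f}{4} - \frac{f^{2}}{4}$)
$\left(G{\left(210 \right)} + \frac{98850 + 107733}{\left(\left(-4516 + q{\left(218 \right)}\right) + 13750\right) + 46933}\right) + 321216 = \left(\left(- \frac{191}{2} - \frac{37275}{2} - \frac{210^{2}}{4}\right) + \frac{98850 + 107733}{\left(\left(-4516 + \frac{1}{60 + 218}\right) + 13750\right) + 46933}\right) + 321216 = \left(\left(- \frac{191}{2} - \frac{37275}{2} - 11025\right) + \frac{206583}{\left(\left(-4516 + \frac{1}{278}\right) + 13750\right) + 46933}\right) + 321216 = \left(-29758 + \frac{206583}{\left(- \frac{1255447}{278} + 13750\right) + 46933}\right) + 321216 = \left(-29758 + \frac{206583}{\frac{2567053}{278} + 46933}\right) + 321216 = \left(-29758 + \frac{206583}{\frac{15614427}{278}}\right) + 321216 = \left(-29758 + 206583 \cdot \frac{278}{15614427}\right) + 321216 = \left(-29758 + \frac{19143358}{5204809}\right) + 321216 = - \frac{154865562864}{5204809} + 321216 = \frac{1517002364880}{5204809}$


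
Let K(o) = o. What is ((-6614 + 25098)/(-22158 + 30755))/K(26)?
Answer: 9242/111761 ≈ 0.082694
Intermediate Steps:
((-6614 + 25098)/(-22158 + 30755))/K(26) = ((-6614 + 25098)/(-22158 + 30755))/26 = (18484/8597)*(1/26) = 9242/111761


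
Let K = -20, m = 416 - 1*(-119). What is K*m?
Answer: -10700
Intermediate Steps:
m = 535 (m = 416 + 119 = 535)
K*m = -20*535 = -10700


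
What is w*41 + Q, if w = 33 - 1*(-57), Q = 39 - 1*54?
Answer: 3675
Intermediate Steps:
Q = -15 (Q = 39 - 54 = -15)
w = 90 (w = 33 + 57 = 90)
w*41 + Q = 90*41 - 15 = 3690 - 15 = 3675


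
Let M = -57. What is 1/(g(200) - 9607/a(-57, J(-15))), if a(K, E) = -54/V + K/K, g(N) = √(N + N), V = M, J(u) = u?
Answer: -37/181793 ≈ -0.00020353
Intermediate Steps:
V = -57
g(N) = √2*√N (g(N) = √(2*N) = √2*√N)
a(K, E) = 37/19 (a(K, E) = -54/(-57) + K/K = -54*(-1/57) + 1 = 18/19 + 1 = 37/19)
1/(g(200) - 9607/a(-57, J(-15))) = 1/(√2*√200 - 9607/37/19) = 1/(√2*(10*√2) - 9607*19/37) = 1/(20 - 182533/37) = 1/(-181793/37) = -37/181793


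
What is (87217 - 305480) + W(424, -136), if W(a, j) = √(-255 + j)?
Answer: -218263 + I*√391 ≈ -2.1826e+5 + 19.774*I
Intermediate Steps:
(87217 - 305480) + W(424, -136) = (87217 - 305480) + √(-255 - 136) = -218263 + √(-391) = -218263 + I*√391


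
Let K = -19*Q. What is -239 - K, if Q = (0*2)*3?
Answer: -239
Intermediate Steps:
Q = 0 (Q = 0*3 = 0)
K = 0 (K = -19*0 = 0)
-239 - K = -239 - 1*0 = -239 + 0 = -239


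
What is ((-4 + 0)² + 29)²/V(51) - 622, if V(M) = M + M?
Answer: -20473/34 ≈ -602.15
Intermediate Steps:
V(M) = 2*M
((-4 + 0)² + 29)²/V(51) - 622 = ((-4 + 0)² + 29)²/((2*51)) - 622 = ((-4)² + 29)²/102 - 622 = (16 + 29)²*(1/102) - 622 = 45²*(1/102) - 622 = 2025*(1/102) - 622 = 675/34 - 622 = -20473/34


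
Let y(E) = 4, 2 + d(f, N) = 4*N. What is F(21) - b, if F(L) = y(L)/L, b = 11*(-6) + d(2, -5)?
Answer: 1852/21 ≈ 88.190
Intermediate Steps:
d(f, N) = -2 + 4*N
b = -88 (b = 11*(-6) + (-2 + 4*(-5)) = -66 + (-2 - 20) = -66 - 22 = -88)
F(L) = 4/L
F(21) - b = 4/21 - 1*(-88) = 4*(1/21) + 88 = 4/21 + 88 = 1852/21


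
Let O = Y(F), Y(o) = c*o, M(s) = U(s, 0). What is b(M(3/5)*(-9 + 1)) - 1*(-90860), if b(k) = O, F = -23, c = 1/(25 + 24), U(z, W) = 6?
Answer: 4452117/49 ≈ 90860.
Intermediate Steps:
c = 1/49 ≈ 0.020408
M(s) = 6
Y(o) = o/49
O = -23/49 (O = (1/49)*(-23) = -23/49 ≈ -0.46939)
b(k) = -23/49
b(M(3/5)*(-9 + 1)) - 1*(-90860) = -23/49 - 1*(-90860) = -23/49 + 90860 = 4452117/49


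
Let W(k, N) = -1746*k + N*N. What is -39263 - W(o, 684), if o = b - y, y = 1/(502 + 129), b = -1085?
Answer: -1515366545/631 ≈ -2.4015e+6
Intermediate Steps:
y = 1/631 ≈ 0.0015848
o = -684636/631 (o = -1085 - 1*1/631 = -1085 - 1/631 = -684636/631 ≈ -1085.0)
W(k, N) = N**2 - 1746*k (W(k, N) = -1746*k + N**2 = N**2 - 1746*k)
-39263 - W(o, 684) = -39263 - (684**2 - 1746*(-684636/631)) = -39263 - (467856 + 1195374456/631) = -39263 - 1*1490591592/631 = -39263 - 1490591592/631 = -1515366545/631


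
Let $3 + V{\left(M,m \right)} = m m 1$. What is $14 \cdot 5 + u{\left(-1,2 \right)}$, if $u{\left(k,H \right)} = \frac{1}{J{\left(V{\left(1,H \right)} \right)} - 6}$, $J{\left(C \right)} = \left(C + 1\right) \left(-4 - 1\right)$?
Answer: $\frac{1119}{16} \approx 69.938$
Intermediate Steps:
$V{\left(M,m \right)} = -3 + m^{2}$ ($V{\left(M,m \right)} = -3 + m m 1 = -3 + m^{2} \cdot 1 = -3 + m^{2}$)
$J{\left(C \right)} = -5 - 5 C$ ($J{\left(C \right)} = \left(1 + C\right) \left(-5\right) = -5 - 5 C$)
$u{\left(k,H \right)} = \frac{1}{4 - 5 H^{2}}$ ($u{\left(k,H \right)} = \frac{1}{\left(-5 - 5 \left(-3 + H^{2}\right)\right) - 6} = \frac{1}{\left(-5 - \left(-15 + 5 H^{2}\right)\right) - 6} = \frac{1}{\left(10 - 5 H^{2}\right) - 6} = \frac{1}{4 - 5 H^{2}}$)
$14 \cdot 5 + u{\left(-1,2 \right)} = 14 \cdot 5 - \frac{1}{-4 + 5 \cdot 2^{2}} = 70 - \frac{1}{-4 + 5 \cdot 4} = 70 - \frac{1}{-4 + 20} = 70 - \frac{1}{16} = \frac{1119}{16}$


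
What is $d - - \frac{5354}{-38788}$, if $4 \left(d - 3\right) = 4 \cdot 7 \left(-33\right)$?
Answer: $- \frac{4424509}{19394} \approx -228.14$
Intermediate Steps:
$d = -228$ ($d = 3 + \frac{4 \cdot 7 \left(-33\right)}{4} = 3 + \frac{28 \left(-33\right)}{4} = 3 + \frac{1}{4} \left(-924\right) = 3 - 231 = -228$)
$d - - \frac{5354}{-38788} = -228 - - \frac{5354}{-38788} = -228 - \left(-5354\right) \left(- \frac{1}{38788}\right) = -228 - \frac{2677}{19394} = - \frac{4424509}{19394}$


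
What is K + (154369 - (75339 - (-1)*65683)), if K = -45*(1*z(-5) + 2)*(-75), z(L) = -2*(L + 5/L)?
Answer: 60597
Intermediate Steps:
z(L) = -10/L - 2*L
K = 47250 (K = -45*(1*(-10/(-5) - 2*(-5)) + 2)*(-75) = -45*(1*(-10*(-1/5) + 10) + 2)*(-75) = -45*(1*(2 + 10) + 2)*(-75) = -45*(1*12 + 2)*(-75) = -45*(12 + 2)*(-75) = -45*14*(-75) = -630*(-75) = 47250)
K + (154369 - (75339 - (-1)*65683)) = 47250 + (154369 - (75339 - (-1)*65683)) = 47250 + (154369 - (75339 - 1*(-65683))) = 47250 + (154369 - (75339 + 65683)) = 47250 + (154369 - 1*141022) = 47250 + (154369 - 141022) = 47250 + 13347 = 60597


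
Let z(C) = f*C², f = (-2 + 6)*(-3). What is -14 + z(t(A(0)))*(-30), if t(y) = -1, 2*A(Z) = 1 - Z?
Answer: 346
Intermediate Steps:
A(Z) = ½ - Z/2 (A(Z) = (1 - Z)/2 = ½ - Z/2)
f = -12 (f = 4*(-3) = -12)
z(C) = -12*C²
-14 + z(t(A(0)))*(-30) = -14 - 12*(-1)²*(-30) = -14 - 12*1*(-30) = -14 - 12*(-30) = -14 + 360 = 346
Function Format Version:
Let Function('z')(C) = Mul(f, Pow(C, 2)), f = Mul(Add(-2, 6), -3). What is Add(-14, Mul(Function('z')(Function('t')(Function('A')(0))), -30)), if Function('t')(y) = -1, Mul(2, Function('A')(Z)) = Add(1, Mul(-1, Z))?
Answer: 346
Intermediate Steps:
Function('A')(Z) = Add(Rational(1, 2), Mul(Rational(-1, 2), Z)) (Function('A')(Z) = Mul(Rational(1, 2), Add(1, Mul(-1, Z))) = Add(Rational(1, 2), Mul(Rational(-1, 2), Z)))
f = -12 (f = Mul(4, -3) = -12)
Function('z')(C) = Mul(-12, Pow(C, 2))
Add(-14, Mul(Function('z')(Function('t')(Function('A')(0))), -30)) = Add(-14, Mul(Mul(-12, Pow(-1, 2)), -30)) = Add(-14, Mul(Mul(-12, 1), -30)) = Add(-14, Mul(-12, -30)) = Add(-14, 360) = 346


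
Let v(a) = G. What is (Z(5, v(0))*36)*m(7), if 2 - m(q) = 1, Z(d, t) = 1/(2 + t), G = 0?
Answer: 18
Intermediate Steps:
v(a) = 0
m(q) = 1 (m(q) = 2 - 1*1 = 2 - 1 = 1)
(Z(5, v(0))*36)*m(7) = (36/(2 + 0))*1 = (36/2)*1 = ((½)*36)*1 = 18*1 = 18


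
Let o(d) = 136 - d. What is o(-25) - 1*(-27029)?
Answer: 27190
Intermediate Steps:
o(-25) - 1*(-27029) = (136 - 1*(-25)) - 1*(-27029) = (136 + 25) + 27029 = 161 + 27029 = 27190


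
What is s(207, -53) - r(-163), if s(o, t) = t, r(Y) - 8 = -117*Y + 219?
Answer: -19351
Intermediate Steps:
r(Y) = 227 - 117*Y (r(Y) = 8 + (-117*Y + 219) = 8 + (219 - 117*Y) = 227 - 117*Y)
s(207, -53) - r(-163) = -53 - (227 - 117*(-163)) = -53 - (227 + 19071) = -53 - 1*19298 = -53 - 19298 = -19351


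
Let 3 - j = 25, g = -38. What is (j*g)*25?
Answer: 20900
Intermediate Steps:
j = -22 (j = 3 - 1*25 = 3 - 25 = -22)
(j*g)*25 = -22*(-38)*25 = 836*25 = 20900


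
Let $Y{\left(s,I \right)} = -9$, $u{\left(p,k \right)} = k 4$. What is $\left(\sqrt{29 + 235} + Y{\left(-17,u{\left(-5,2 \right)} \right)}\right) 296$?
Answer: $-2664 + 592 \sqrt{66} \approx 2145.4$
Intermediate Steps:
$u{\left(p,k \right)} = 4 k$
$\left(\sqrt{29 + 235} + Y{\left(-17,u{\left(-5,2 \right)} \right)}\right) 296 = \left(\sqrt{29 + 235} - 9\right) 296 = \left(\sqrt{264} - 9\right) 296 = \left(2 \sqrt{66} - 9\right) 296 = \left(-9 + 2 \sqrt{66}\right) 296 = -2664 + 592 \sqrt{66}$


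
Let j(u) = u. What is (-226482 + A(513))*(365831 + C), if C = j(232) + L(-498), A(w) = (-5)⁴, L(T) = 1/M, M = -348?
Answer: -28771905839011/348 ≈ -8.2678e+10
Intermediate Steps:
L(T) = -1/348 (L(T) = 1/(-348) = -1/348)
A(w) = 625
C = 80735/348 (C = 232 - 1/348 = 80735/348 ≈ 232.00)
(-226482 + A(513))*(365831 + C) = (-226482 + 625)*(365831 + 80735/348) = -225857*127389923/348 = -28771905839011/348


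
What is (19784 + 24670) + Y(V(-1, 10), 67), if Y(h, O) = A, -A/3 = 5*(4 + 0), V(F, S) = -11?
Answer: 44394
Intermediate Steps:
A = -60 (A = -15*(4 + 0) = -15*4 = -3*20 = -60)
Y(h, O) = -60
(19784 + 24670) + Y(V(-1, 10), 67) = (19784 + 24670) - 60 = 44454 - 60 = 44394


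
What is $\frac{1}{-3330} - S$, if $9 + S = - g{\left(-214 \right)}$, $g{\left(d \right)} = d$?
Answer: $- \frac{682651}{3330} \approx -205.0$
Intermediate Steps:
$S = 205$ ($S = -9 - -214 = -9 + 214 = 205$)
$\frac{1}{-3330} - S = \frac{1}{-3330} - 205 = - \frac{1}{3330} - 205 = - \frac{682651}{3330}$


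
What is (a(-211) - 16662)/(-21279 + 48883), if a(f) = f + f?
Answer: -4271/6901 ≈ -0.61890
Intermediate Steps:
a(f) = 2*f
(a(-211) - 16662)/(-21279 + 48883) = (2*(-211) - 16662)/(-21279 + 48883) = (-422 - 16662)/27604 = -17084*1/27604 = -4271/6901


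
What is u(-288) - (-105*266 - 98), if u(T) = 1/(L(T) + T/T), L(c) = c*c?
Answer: 2324782461/82945 ≈ 28028.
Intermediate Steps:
L(c) = c²
u(T) = 1/(1 + T²) (u(T) = 1/(T² + T/T) = 1/(T² + 1) = 1/(1 + T²))
u(-288) - (-105*266 - 98) = 1/(1 + (-288)²) - (-105*266 - 98) = 1/(1 + 82944) - (-27930 - 98) = 1/82945 - 1*(-28028) = 1/82945 + 28028 = 2324782461/82945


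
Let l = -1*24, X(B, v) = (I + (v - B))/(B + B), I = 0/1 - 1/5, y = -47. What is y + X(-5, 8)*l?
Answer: -407/25 ≈ -16.280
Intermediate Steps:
I = -⅕ (I = 0*1 - 1*⅕ = 0 - ⅕ = -⅕ ≈ -0.20000)
X(B, v) = (-⅕ + v - B)/(2*B) (X(B, v) = (-⅕ + (v - B))/(B + B) = (-⅕ + v - B)/((2*B)) = (-⅕ + v - B)*(1/(2*B)) = (-⅕ + v - B)/(2*B))
l = -24
y + X(-5, 8)*l = -47 + ((⅒)*(-1 - 5*(-5) + 5*8)/(-5))*(-24) = -47 + ((⅒)*(-⅕)*(-1 + 25 + 40))*(-24) = -47 + ((⅒)*(-⅕)*64)*(-24) = -47 - 32/25*(-24) = -47 + 768/25 = -407/25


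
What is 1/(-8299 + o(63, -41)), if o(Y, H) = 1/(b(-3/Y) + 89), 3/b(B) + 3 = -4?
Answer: -620/5145373 ≈ -0.00012050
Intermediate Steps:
b(B) = -3/7 (b(B) = 3/(-3 - 4) = 3/(-7) = 3*(-⅐) = -3/7)
o(Y, H) = 7/620 (o(Y, H) = 1/(-3/7 + 89) = 1/(620/7) = 7/620)
1/(-8299 + o(63, -41)) = 1/(-8299 + 7/620) = 1/(-5145373/620) = -620/5145373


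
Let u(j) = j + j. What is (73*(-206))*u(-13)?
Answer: 390988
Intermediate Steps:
u(j) = 2*j
(73*(-206))*u(-13) = (73*(-206))*(2*(-13)) = -15038*(-26) = 390988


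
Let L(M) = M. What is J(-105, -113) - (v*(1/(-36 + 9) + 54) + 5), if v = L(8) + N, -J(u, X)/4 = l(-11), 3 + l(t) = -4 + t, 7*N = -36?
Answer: -16477/189 ≈ -87.180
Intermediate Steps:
N = -36/7 (N = (⅐)*(-36) = -36/7 ≈ -5.1429)
l(t) = -7 + t (l(t) = -3 + (-4 + t) = -7 + t)
J(u, X) = 72 (J(u, X) = -4*(-7 - 11) = -4*(-18) = 72)
v = 20/7 (v = 8 - 36/7 = 20/7 ≈ 2.8571)
J(-105, -113) - (v*(1/(-36 + 9) + 54) + 5) = 72 - (20*(1/(-36 + 9) + 54)/7 + 5) = 72 - (20*(1/(-27) + 54)/7 + 5) = 72 - (20*(-1/27 + 54)/7 + 5) = 72 - ((20/7)*(1457/27) + 5) = 72 - (29140/189 + 5) = 72 - 1*30085/189 = 72 - 30085/189 = -16477/189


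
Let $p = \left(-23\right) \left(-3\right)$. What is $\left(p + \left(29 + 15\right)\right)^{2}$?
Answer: $12769$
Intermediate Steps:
$p = 69$
$\left(p + \left(29 + 15\right)\right)^{2} = \left(69 + \left(29 + 15\right)\right)^{2} = \left(69 + 44\right)^{2} = 113^{2} = 12769$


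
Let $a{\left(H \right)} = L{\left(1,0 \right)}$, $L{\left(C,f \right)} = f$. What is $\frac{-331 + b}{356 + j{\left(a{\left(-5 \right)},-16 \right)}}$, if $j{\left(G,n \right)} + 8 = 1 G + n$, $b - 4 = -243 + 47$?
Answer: $- \frac{523}{332} \approx -1.5753$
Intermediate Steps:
$a{\left(H \right)} = 0$
$b = -192$ ($b = 4 + \left(-243 + 47\right) = 4 - 196 = -192$)
$j{\left(G,n \right)} = -8 + G + n$ ($j{\left(G,n \right)} = -8 + \left(1 G + n\right) = -8 + \left(G + n\right) = -8 + G + n$)
$\frac{-331 + b}{356 + j{\left(a{\left(-5 \right)},-16 \right)}} = \frac{-331 - 192}{356 - 24} = - \frac{523}{356 - 24} = - \frac{523}{332}$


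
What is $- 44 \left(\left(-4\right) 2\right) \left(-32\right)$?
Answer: $-11264$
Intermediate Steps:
$- 44 \left(\left(-4\right) 2\right) \left(-32\right) = \left(-44\right) \left(-8\right) \left(-32\right) = 352 \left(-32\right) = -11264$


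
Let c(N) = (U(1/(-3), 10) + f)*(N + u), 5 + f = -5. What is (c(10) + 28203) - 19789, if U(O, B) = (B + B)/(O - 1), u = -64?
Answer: 9764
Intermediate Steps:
f = -10 (f = -5 - 5 = -10)
U(O, B) = 2*B/(-1 + O) (U(O, B) = (2*B)/(-1 + O) = 2*B/(-1 + O))
c(N) = 1600 - 25*N (c(N) = (2*10/(-1 + 1/(-3)) - 10)*(N - 64) = (2*10/(-1 - ⅓) - 10)*(-64 + N) = (2*10/(-4/3) - 10)*(-64 + N) = (2*10*(-¾) - 10)*(-64 + N) = (-15 - 10)*(-64 + N) = -25*(-64 + N) = 1600 - 25*N)
(c(10) + 28203) - 19789 = ((1600 - 25*10) + 28203) - 19789 = ((1600 - 250) + 28203) - 19789 = (1350 + 28203) - 19789 = 29553 - 19789 = 9764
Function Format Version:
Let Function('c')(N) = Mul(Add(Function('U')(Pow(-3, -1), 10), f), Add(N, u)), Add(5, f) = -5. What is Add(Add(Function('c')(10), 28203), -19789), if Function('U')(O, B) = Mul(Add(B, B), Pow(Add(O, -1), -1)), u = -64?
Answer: 9764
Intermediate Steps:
f = -10 (f = Add(-5, -5) = -10)
Function('U')(O, B) = Mul(2, B, Pow(Add(-1, O), -1)) (Function('U')(O, B) = Mul(Mul(2, B), Pow(Add(-1, O), -1)) = Mul(2, B, Pow(Add(-1, O), -1)))
Function('c')(N) = Add(1600, Mul(-25, N)) (Function('c')(N) = Mul(Add(Mul(2, 10, Pow(Add(-1, Pow(-3, -1)), -1)), -10), Add(N, -64)) = Mul(Add(Mul(2, 10, Pow(Add(-1, Rational(-1, 3)), -1)), -10), Add(-64, N)) = Mul(Add(Mul(2, 10, Pow(Rational(-4, 3), -1)), -10), Add(-64, N)) = Mul(Add(Mul(2, 10, Rational(-3, 4)), -10), Add(-64, N)) = Mul(Add(-15, -10), Add(-64, N)) = Mul(-25, Add(-64, N)) = Add(1600, Mul(-25, N)))
Add(Add(Function('c')(10), 28203), -19789) = Add(Add(Add(1600, Mul(-25, 10)), 28203), -19789) = Add(Add(Add(1600, -250), 28203), -19789) = Add(Add(1350, 28203), -19789) = Add(29553, -19789) = 9764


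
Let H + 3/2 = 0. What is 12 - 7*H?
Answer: 45/2 ≈ 22.500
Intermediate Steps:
H = -3/2 (H = -3/2 + 0 = -3/2 ≈ -1.5000)
12 - 7*H = 12 - 7*(-3/2) = 12 + 21/2 = 45/2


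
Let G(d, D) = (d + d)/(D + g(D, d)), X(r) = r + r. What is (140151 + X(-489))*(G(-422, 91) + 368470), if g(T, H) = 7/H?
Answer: 1968887317558386/38395 ≈ 5.1280e+10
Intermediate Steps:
X(r) = 2*r
G(d, D) = 2*d/(D + 7/d) (G(d, D) = (d + d)/(D + 7/d) = (2*d)/(D + 7/d) = 2*d/(D + 7/d))
(140151 + X(-489))*(G(-422, 91) + 368470) = (140151 + 2*(-489))*(2*(-422)²/(7 + 91*(-422)) + 368470) = (140151 - 978)*(2*178084/(7 - 38402) + 368470) = 139173*(2*178084/(-38395) + 368470) = 139173*(2*178084*(-1/38395) + 368470) = 139173*(-356168/38395 + 368470) = 139173*(14147049482/38395) = 1968887317558386/38395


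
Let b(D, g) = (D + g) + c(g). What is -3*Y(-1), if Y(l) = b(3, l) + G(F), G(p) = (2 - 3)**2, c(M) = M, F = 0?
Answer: -6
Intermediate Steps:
G(p) = 1 (G(p) = (-1)**2 = 1)
b(D, g) = D + 2*g (b(D, g) = (D + g) + g = D + 2*g)
Y(l) = 4 + 2*l (Y(l) = (3 + 2*l) + 1 = 4 + 2*l)
-3*Y(-1) = -3*(4 + 2*(-1)) = -3*(4 - 2) = -3*2 = -6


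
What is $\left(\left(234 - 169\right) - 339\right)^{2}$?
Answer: $75076$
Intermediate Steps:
$\left(\left(234 - 169\right) - 339\right)^{2} = \left(65 - 339\right)^{2} = \left(-274\right)^{2} = 75076$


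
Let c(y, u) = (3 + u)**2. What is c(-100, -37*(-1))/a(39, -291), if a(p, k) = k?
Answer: -1600/291 ≈ -5.4983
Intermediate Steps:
c(-100, -37*(-1))/a(39, -291) = (3 - 37*(-1))**2/(-291) = (3 + 37)**2*(-1/291) = 40**2*(-1/291) = 1600*(-1/291) = -1600/291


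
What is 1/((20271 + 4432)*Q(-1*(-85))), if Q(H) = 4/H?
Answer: 85/98812 ≈ 0.00086022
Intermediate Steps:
1/((20271 + 4432)*Q(-1*(-85))) = 1/((20271 + 4432)*((4/((-1*(-85)))))) = 1/(24703*((4/85))) = 1/(24703*((4*(1/85)))) = 1/(24703*(4/85)) = (1/24703)*(85/4) = 85/98812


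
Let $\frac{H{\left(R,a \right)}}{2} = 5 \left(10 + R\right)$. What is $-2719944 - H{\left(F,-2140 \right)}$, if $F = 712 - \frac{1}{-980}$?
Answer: $- \frac{267262073}{98} \approx -2.7272 \cdot 10^{6}$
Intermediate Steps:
$F = \frac{697761}{980}$ ($F = 712 - - \frac{1}{980} = 712 + \frac{1}{980} = \frac{697761}{980} \approx 712.0$)
$H{\left(R,a \right)} = 100 + 10 R$ ($H{\left(R,a \right)} = 2 \cdot 5 \left(10 + R\right) = 2 \left(50 + 5 R\right) = 100 + 10 R$)
$-2719944 - H{\left(F,-2140 \right)} = -2719944 - \left(100 + 10 \cdot \frac{697761}{980}\right) = -2719944 - \left(100 + \frac{697761}{98}\right) = -2719944 - \frac{707561}{98} = - \frac{267262073}{98}$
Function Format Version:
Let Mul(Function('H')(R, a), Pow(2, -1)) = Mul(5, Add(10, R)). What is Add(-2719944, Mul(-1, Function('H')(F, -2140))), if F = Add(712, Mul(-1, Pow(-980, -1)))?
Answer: Rational(-267262073, 98) ≈ -2.7272e+6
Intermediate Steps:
F = Rational(697761, 980) (F = Add(712, Mul(-1, Rational(-1, 980))) = Add(712, Rational(1, 980)) = Rational(697761, 980) ≈ 712.00)
Function('H')(R, a) = Add(100, Mul(10, R)) (Function('H')(R, a) = Mul(2, Mul(5, Add(10, R))) = Mul(2, Add(50, Mul(5, R))) = Add(100, Mul(10, R)))
Add(-2719944, Mul(-1, Function('H')(F, -2140))) = Add(-2719944, Mul(-1, Add(100, Mul(10, Rational(697761, 980))))) = Add(-2719944, Mul(-1, Add(100, Rational(697761, 98)))) = Add(-2719944, Mul(-1, Rational(707561, 98))) = Add(-2719944, Rational(-707561, 98)) = Rational(-267262073, 98)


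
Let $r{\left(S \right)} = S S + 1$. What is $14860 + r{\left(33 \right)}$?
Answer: $15950$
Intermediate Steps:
$r{\left(S \right)} = 1 + S^{2}$ ($r{\left(S \right)} = S^{2} + 1 = 1 + S^{2}$)
$14860 + r{\left(33 \right)} = 14860 + \left(1 + 33^{2}\right) = 14860 + \left(1 + 1089\right) = 14860 + 1090 = 15950$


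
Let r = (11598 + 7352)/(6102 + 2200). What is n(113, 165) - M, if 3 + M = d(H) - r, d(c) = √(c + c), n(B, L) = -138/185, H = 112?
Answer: 3483842/767935 - 4*√14 ≈ -10.430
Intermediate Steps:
n(B, L) = -138/185 (n(B, L) = -138*1/185 = -138/185)
r = 9475/4151 (r = 18950/8302 = 18950*(1/8302) = 9475/4151 ≈ 2.2826)
d(c) = √2*√c (d(c) = √(2*c) = √2*√c)
M = -21928/4151 + 4*√14 (M = -3 + (√2*√112 - 1*9475/4151) = -3 + (√2*(4*√7) - 9475/4151) = -3 + (4*√14 - 9475/4151) = -3 + (-9475/4151 + 4*√14) = -21928/4151 + 4*√14 ≈ 9.6841)
n(113, 165) - M = -138/185 - (-21928/4151 + 4*√14) = -138/185 + (21928/4151 - 4*√14) = 3483842/767935 - 4*√14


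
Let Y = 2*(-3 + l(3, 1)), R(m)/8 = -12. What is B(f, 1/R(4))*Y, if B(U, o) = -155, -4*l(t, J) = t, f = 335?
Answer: 2325/2 ≈ 1162.5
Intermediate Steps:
R(m) = -96 (R(m) = 8*(-12) = -96)
l(t, J) = -t/4
Y = -15/2 (Y = 2*(-3 - ¼*3) = 2*(-3 - ¾) = 2*(-15/4) = -15/2 ≈ -7.5000)
B(f, 1/R(4))*Y = -155*(-15/2) = 2325/2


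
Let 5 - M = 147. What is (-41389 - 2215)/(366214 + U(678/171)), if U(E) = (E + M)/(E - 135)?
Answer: -23262734/195375731 ≈ -0.11907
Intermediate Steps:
M = -142 (M = 5 - 1*147 = 5 - 147 = -142)
U(E) = (-142 + E)/(-135 + E) (U(E) = (E - 142)/(E - 135) = (-142 + E)/(-135 + E))
(-41389 - 2215)/(366214 + U(678/171)) = (-41389 - 2215)/(366214 + (-142 + 678/171)/(-135 + 678/171)) = -43604/(366214 + (-142 + 678*(1/171))/(-135 + 678*(1/171))) = -43604/(366214 + (-142 + 226/57)/(-135 + 226/57)) = -43604/(366214 - 7868/57/(-7469/57)) = -43604/(366214 - 57/7469*(-7868/57)) = -43604/(366214 + 1124/1067) = -43604/390751462/1067 = -43604*1067/390751462 = -23262734/195375731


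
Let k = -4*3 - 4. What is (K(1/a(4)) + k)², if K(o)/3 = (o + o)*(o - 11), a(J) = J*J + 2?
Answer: 1125721/2916 ≈ 386.05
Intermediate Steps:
a(J) = 2 + J² (a(J) = J² + 2 = 2 + J²)
K(o) = 6*o*(-11 + o) (K(o) = 3*((o + o)*(o - 11)) = 3*((2*o)*(-11 + o)) = 3*(2*o*(-11 + o)) = 6*o*(-11 + o))
k = -16 (k = -12 - 4 = -16)
(K(1/a(4)) + k)² = (6*(-11 + 1/(2 + 4²))/(2 + 4²) - 16)² = (6*(-11 + 1/(2 + 16))/(2 + 16) - 16)² = (6*(-11 + 1/18)/18 - 16)² = (6*(1/18)*(-11 + 1/18) - 16)² = (6*(1/18)*(-197/18) - 16)² = (-197/54 - 16)² = (-1061/54)² = 1125721/2916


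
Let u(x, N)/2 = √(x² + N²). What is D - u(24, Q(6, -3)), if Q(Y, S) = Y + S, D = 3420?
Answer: 3420 - 6*√65 ≈ 3371.6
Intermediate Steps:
Q(Y, S) = S + Y
u(x, N) = 2*√(N² + x²) (u(x, N) = 2*√(x² + N²) = 2*√(N² + x²))
D - u(24, Q(6, -3)) = 3420 - 2*√((-3 + 6)² + 24²) = 3420 - 2*√(3² + 576) = 3420 - 2*√(9 + 576) = 3420 - 2*√585 = 3420 - 2*3*√65 = 3420 - 6*√65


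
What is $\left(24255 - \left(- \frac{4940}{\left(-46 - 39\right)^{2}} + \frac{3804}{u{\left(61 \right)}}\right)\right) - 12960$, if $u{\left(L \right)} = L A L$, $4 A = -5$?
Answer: $\frac{60739538047}{5376845} \approx 11297.0$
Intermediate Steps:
$A = - \frac{5}{4}$ ($A = \frac{1}{4} \left(-5\right) = - \frac{5}{4} \approx -1.25$)
$u{\left(L \right)} = - \frac{5 L^{2}}{4}$ ($u{\left(L \right)} = L \left(- \frac{5}{4}\right) L = - \frac{5 L}{4} L = - \frac{5 L^{2}}{4}$)
$\left(24255 - \left(- \frac{4940}{\left(-46 - 39\right)^{2}} + \frac{3804}{u{\left(61 \right)}}\right)\right) - 12960 = \left(24255 - \left(- \frac{4940}{\left(-46 - 39\right)^{2}} + \frac{3804}{\left(- \frac{5}{4}\right) 61^{2}}\right)\right) - 12960 = \left(24255 - \left(- \frac{4940}{\left(-85\right)^{2}} + \frac{3804}{\left(- \frac{5}{4}\right) 3721}\right)\right) - 12960 = \left(24255 - \left(- \frac{4940}{7225} + \frac{3804}{- \frac{18605}{4}}\right)\right) - 12960 = \left(24255 - \left(\left(-4940\right) \frac{1}{7225} + 3804 \left(- \frac{4}{18605}\right)\right)\right) - 12960 = \left(24255 - \left(- \frac{988}{1445} - \frac{15216}{18605}\right)\right) - 12960 = \left(24255 - - \frac{8073772}{5376845}\right) - 12960 = \left(24255 + \frac{8073772}{5376845}\right) - 12960 = \frac{130423449247}{5376845} - 12960 = \frac{60739538047}{5376845}$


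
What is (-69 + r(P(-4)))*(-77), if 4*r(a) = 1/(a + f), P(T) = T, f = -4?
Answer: 170093/32 ≈ 5315.4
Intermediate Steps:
r(a) = 1/(4*(-4 + a)) (r(a) = 1/(4*(a - 4)) = 1/(4*(-4 + a)))
(-69 + r(P(-4)))*(-77) = (-69 + 1/(4*(-4 - 4)))*(-77) = (-69 + (¼)/(-8))*(-77) = (-69 + (¼)*(-⅛))*(-77) = (-69 - 1/32)*(-77) = -2209/32*(-77) = 170093/32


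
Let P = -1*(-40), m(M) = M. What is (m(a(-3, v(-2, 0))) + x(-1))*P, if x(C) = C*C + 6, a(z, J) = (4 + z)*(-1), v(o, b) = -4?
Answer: 240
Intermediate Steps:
a(z, J) = -4 - z
x(C) = 6 + C**2 (x(C) = C**2 + 6 = 6 + C**2)
P = 40
(m(a(-3, v(-2, 0))) + x(-1))*P = ((-4 - 1*(-3)) + (6 + (-1)**2))*40 = ((-4 + 3) + (6 + 1))*40 = (-1 + 7)*40 = 6*40 = 240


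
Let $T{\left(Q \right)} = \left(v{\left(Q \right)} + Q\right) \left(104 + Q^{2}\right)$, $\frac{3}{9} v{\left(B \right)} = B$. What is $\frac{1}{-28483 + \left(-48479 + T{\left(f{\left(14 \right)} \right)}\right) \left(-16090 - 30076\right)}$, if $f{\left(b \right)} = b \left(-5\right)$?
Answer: $\frac{1}{66922158951} \approx 1.4943 \cdot 10^{-11}$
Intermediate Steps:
$f{\left(b \right)} = - 5 b$
$v{\left(B \right)} = 3 B$
$T{\left(Q \right)} = 4 Q \left(104 + Q^{2}\right)$ ($T{\left(Q \right)} = \left(3 Q + Q\right) \left(104 + Q^{2}\right) = 4 Q \left(104 + Q^{2}\right)$)
$\frac{1}{-28483 + \left(-48479 + T{\left(f{\left(14 \right)} \right)}\right) \left(-16090 - 30076\right)} = \frac{1}{-28483 + \left(-48479 + 4 \left(\left(-5\right) 14\right) \left(104 + \left(\left(-5\right) 14\right)^{2}\right)\right) \left(-16090 - 30076\right)} = \frac{1}{-28483 + \left(-48479 + 4 \left(-70\right) \left(104 + \left(-70\right)^{2}\right)\right) \left(-46166\right)} = \frac{1}{-28483 + \left(-48479 + 4 \left(-70\right) \left(104 + 4900\right)\right) \left(-46166\right)} = \frac{1}{-28483 + \left(-48479 + 4 \left(-70\right) 5004\right) \left(-46166\right)} = \frac{1}{-28483 + \left(-48479 - 1401120\right) \left(-46166\right)} = \frac{1}{-28483 - -66922187434} = \frac{1}{-28483 + 66922187434} = \frac{1}{66922158951}$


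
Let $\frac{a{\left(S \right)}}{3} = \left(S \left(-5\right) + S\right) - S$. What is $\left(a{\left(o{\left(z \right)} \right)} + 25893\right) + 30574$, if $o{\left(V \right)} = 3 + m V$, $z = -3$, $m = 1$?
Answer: $56467$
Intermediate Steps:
$o{\left(V \right)} = 3 + V$ ($o{\left(V \right)} = 3 + 1 V = 3 + V$)
$a{\left(S \right)} = - 15 S$ ($a{\left(S \right)} = 3 \left(\left(S \left(-5\right) + S\right) - S\right) = 3 \left(\left(- 5 S + S\right) - S\right) = 3 \left(- 4 S - S\right) = 3 \left(- 5 S\right) = - 15 S$)
$\left(a{\left(o{\left(z \right)} \right)} + 25893\right) + 30574 = \left(- 15 \left(3 - 3\right) + 25893\right) + 30574 = \left(\left(-15\right) 0 + 25893\right) + 30574 = \left(0 + 25893\right) + 30574 = 25893 + 30574 = 56467$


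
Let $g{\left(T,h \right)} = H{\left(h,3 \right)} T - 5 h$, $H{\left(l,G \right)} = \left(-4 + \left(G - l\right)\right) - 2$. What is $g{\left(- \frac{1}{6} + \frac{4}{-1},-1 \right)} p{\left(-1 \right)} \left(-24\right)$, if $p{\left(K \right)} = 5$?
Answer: $-1600$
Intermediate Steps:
$H{\left(l,G \right)} = -6 + G - l$ ($H{\left(l,G \right)} = \left(-4 + G - l\right) - 2 = -6 + G - l$)
$g{\left(T,h \right)} = - 5 h + T \left(-3 - h\right)$ ($g{\left(T,h \right)} = \left(-6 + 3 - h\right) T - 5 h = \left(-3 - h\right) T - 5 h = T \left(-3 - h\right) - 5 h = - 5 h + T \left(-3 - h\right)$)
$g{\left(- \frac{1}{6} + \frac{4}{-1},-1 \right)} p{\left(-1 \right)} \left(-24\right) = \left(\left(-5\right) \left(-1\right) - \left(- \frac{1}{6} + \frac{4}{-1}\right) \left(3 - 1\right)\right) 5 \left(-24\right) = \left(5 - \left(\left(-1\right) \frac{1}{6} + 4 \left(-1\right)\right) 2\right) 5 \left(-24\right) = \left(5 - \left(- \frac{1}{6} - 4\right) 2\right) 5 \left(-24\right) = \left(5 - \left(- \frac{25}{6}\right) 2\right) 5 \left(-24\right) = \left(5 + \frac{25}{3}\right) 5 \left(-24\right) = \frac{40}{3} \cdot 5 \left(-24\right) = \frac{200}{3} \left(-24\right) = -1600$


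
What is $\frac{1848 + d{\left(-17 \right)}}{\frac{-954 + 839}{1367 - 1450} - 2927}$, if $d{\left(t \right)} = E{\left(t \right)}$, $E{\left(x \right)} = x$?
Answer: $- \frac{151973}{242826} \approx -0.62585$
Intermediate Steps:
$d{\left(t \right)} = t$
$\frac{1848 + d{\left(-17 \right)}}{\frac{-954 + 839}{1367 - 1450} - 2927} = \frac{1848 - 17}{\frac{-954 + 839}{1367 - 1450} - 2927} = \frac{1831}{- \frac{115}{-83} - 2927} = \frac{1831}{\left(-115\right) \left(- \frac{1}{83}\right) - 2927} = \frac{1831}{\frac{115}{83} - 2927} = \frac{1831}{- \frac{242826}{83}} = 1831 \left(- \frac{83}{242826}\right) = - \frac{151973}{242826}$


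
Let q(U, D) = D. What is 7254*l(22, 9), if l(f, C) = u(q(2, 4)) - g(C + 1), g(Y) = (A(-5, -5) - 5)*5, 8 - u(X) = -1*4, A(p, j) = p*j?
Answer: -638352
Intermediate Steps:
A(p, j) = j*p
u(X) = 12 (u(X) = 8 - (-1)*4 = 8 - 1*(-4) = 8 + 4 = 12)
g(Y) = 100 (g(Y) = (-5*(-5) - 5)*5 = (25 - 5)*5 = 20*5 = 100)
l(f, C) = -88 (l(f, C) = 12 - 1*100 = 12 - 100 = -88)
7254*l(22, 9) = 7254*(-88) = -638352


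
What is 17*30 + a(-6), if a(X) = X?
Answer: 504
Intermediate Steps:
17*30 + a(-6) = 17*30 - 6 = 510 - 6 = 504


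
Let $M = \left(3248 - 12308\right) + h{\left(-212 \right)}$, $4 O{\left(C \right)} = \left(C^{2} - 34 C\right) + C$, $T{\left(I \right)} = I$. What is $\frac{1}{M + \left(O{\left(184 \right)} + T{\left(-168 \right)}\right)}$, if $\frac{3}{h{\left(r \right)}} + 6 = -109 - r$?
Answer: $- \frac{97}{221351} \approx -0.00043822$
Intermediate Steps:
$h{\left(r \right)} = \frac{3}{-115 - r}$ ($h{\left(r \right)} = \frac{3}{-6 - \left(109 + r\right)} = \frac{3}{-115 - r}$)
$O{\left(C \right)} = - \frac{33 C}{4} + \frac{C^{2}}{4}$ ($O{\left(C \right)} = \frac{\left(C^{2} - 34 C\right) + C}{4} = \frac{C^{2} - 33 C}{4} = - \frac{33 C}{4} + \frac{C^{2}}{4}$)
$M = - \frac{878817}{97}$ ($M = \left(3248 - 12308\right) - \frac{3}{115 - 212} = \left(3248 - 12308\right) - \frac{3}{-97} = -9060 - - \frac{3}{97} = -9060 + \frac{3}{97} = - \frac{878817}{97} \approx -9060.0$)
$\frac{1}{M + \left(O{\left(184 \right)} + T{\left(-168 \right)}\right)} = \frac{1}{- \frac{878817}{97} - \left(168 - 46 \left(-33 + 184\right)\right)} = \frac{1}{- \frac{878817}{97} - \left(168 - 6946\right)} = \frac{1}{- \frac{878817}{97} + \left(6946 - 168\right)} = \frac{1}{- \frac{878817}{97} + 6778} = \frac{1}{- \frac{221351}{97}} = - \frac{97}{221351}$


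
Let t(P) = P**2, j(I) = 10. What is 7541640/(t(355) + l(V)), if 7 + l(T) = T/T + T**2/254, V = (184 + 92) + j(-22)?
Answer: 319262760/5348437 ≈ 59.693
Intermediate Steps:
V = 286 (V = (184 + 92) + 10 = 276 + 10 = 286)
l(T) = -6 + T**2/254 (l(T) = -7 + (T/T + T**2/254) = -7 + (1 + T**2*(1/254)) = -7 + (1 + T**2/254) = -6 + T**2/254)
7541640/(t(355) + l(V)) = 7541640/(355**2 + (-6 + (1/254)*286**2)) = 7541640/(126025 + (-6 + (1/254)*81796)) = 7541640/(126025 + (-6 + 40898/127)) = 7541640/(126025 + 40136/127) = 7541640/(16045311/127) = 7541640*(127/16045311) = 319262760/5348437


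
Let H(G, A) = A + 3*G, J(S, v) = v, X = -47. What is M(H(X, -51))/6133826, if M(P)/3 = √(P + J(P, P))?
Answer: 12*I*√6/3066913 ≈ 9.5842e-6*I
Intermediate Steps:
M(P) = 3*√2*√P (M(P) = 3*√(P + P) = 3*√(2*P) = 3*(√2*√P) = 3*√2*√P)
M(H(X, -51))/6133826 = (3*√2*√(-51 + 3*(-47)))/6133826 = (3*√2*√(-51 - 141))*(1/6133826) = (3*√2*√(-192))*(1/6133826) = (3*√2*(8*I*√3))*(1/6133826) = (24*I*√6)*(1/6133826) = 12*I*√6/3066913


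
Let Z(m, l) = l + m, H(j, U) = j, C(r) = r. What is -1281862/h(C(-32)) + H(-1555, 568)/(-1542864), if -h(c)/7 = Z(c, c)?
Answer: -61804313629/21600096 ≈ -2861.3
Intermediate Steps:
h(c) = -14*c (h(c) = -7*(c + c) = -14*c)
-1281862/h(C(-32)) + H(-1555, 568)/(-1542864) = -1281862/((-14*(-32))) - 1555/(-1542864) = -1281862/448 - 1555*(-1/1542864) = -1281862*1/448 + 1555/1542864 = -640931/224 + 1555/1542864 = -61804313629/21600096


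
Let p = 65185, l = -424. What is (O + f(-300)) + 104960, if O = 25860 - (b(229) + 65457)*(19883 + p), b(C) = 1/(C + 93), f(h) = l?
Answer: -896474717014/161 ≈ -5.5682e+9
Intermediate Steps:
f(h) = -424
b(C) = 1/(93 + C)
O = -896491547310/161 (O = 25860 - (1/(93 + 229) + 65457)*(19883 + 65185) = 25860 - (1/322 + 65457)*85068 = 25860 - 21077155*85068/322 = 25860 - 1*896495710770/161 = 25860 - 896495710770/161 = -896491547310/161 ≈ -5.5683e+9)
(O + f(-300)) + 104960 = (-896491547310/161 - 424) + 104960 = -896491615574/161 + 104960 = -896474717014/161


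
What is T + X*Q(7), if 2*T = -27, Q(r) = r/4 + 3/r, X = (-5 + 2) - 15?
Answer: -369/7 ≈ -52.714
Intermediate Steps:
X = -18 (X = -3 - 15 = -18)
Q(r) = 3/r + r/4 (Q(r) = r*(¼) + 3/r = r/4 + 3/r = 3/r + r/4)
T = -27/2 (T = (½)*(-27) = -27/2 ≈ -13.500)
T + X*Q(7) = -27/2 - 18*(3/7 + (¼)*7) = -27/2 - 18*(3*(⅐) + 7/4) = -27/2 - 18*(3/7 + 7/4) = -27/2 - 18*61/28 = -27/2 - 549/14 = -369/7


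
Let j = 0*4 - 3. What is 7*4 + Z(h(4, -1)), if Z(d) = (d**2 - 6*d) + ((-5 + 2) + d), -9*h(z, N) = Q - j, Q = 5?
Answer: 2449/81 ≈ 30.235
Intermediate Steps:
j = -3 (j = 0 - 3 = -3)
h(z, N) = -8/9 (h(z, N) = -(5 - 1*(-3))/9 = -(5 + 3)/9 = -1/9*8 = -8/9)
Z(d) = -3 + d**2 - 5*d (Z(d) = (d**2 - 6*d) + (-3 + d) = -3 + d**2 - 5*d)
7*4 + Z(h(4, -1)) = 7*4 + (-3 + (-8/9)**2 - 5*(-8/9)) = 28 + (-3 + 64/81 + 40/9) = 28 + 181/81 = 2449/81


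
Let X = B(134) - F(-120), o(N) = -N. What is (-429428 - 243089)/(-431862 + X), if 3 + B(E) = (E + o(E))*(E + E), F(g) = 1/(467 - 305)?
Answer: 108947754/69962131 ≈ 1.5572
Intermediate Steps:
F(g) = 1/162
B(E) = -3 (B(E) = -3 + (E - E)*(E + E) = -3 + 0*(2*E) = -3 + 0 = -3)
X = -487/162 (X = -3 - 1*1/162 = -3 - 1/162 = -487/162 ≈ -3.0062)
(-429428 - 243089)/(-431862 + X) = (-429428 - 243089)/(-431862 - 487/162) = -672517/(-69962131/162) = -672517*(-162/69962131) = 108947754/69962131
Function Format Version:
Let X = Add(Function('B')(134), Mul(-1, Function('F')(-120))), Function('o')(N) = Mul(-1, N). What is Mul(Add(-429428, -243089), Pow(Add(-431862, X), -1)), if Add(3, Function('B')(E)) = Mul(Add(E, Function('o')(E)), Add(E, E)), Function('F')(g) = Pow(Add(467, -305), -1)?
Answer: Rational(108947754, 69962131) ≈ 1.5572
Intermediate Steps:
Function('F')(g) = Rational(1, 162) (Function('F')(g) = Pow(162, -1) = Rational(1, 162))
Function('B')(E) = -3 (Function('B')(E) = Add(-3, Mul(Add(E, Mul(-1, E)), Add(E, E))) = Add(-3, Mul(0, Mul(2, E))) = Add(-3, 0) = -3)
X = Rational(-487, 162) (X = Add(-3, Mul(-1, Rational(1, 162))) = Add(-3, Rational(-1, 162)) = Rational(-487, 162) ≈ -3.0062)
Mul(Add(-429428, -243089), Pow(Add(-431862, X), -1)) = Mul(Add(-429428, -243089), Pow(Add(-431862, Rational(-487, 162)), -1)) = Mul(-672517, Pow(Rational(-69962131, 162), -1)) = Mul(-672517, Rational(-162, 69962131)) = Rational(108947754, 69962131)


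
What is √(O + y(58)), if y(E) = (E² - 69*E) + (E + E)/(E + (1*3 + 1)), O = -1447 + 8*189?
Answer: I*√548855/31 ≈ 23.898*I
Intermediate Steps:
O = 65 (O = -1447 + 1512 = 65)
y(E) = E² - 69*E + 2*E/(4 + E) (y(E) = (E² - 69*E) + (2*E)/(E + (3 + 1)) = (E² - 69*E) + (2*E)/(E + 4) = (E² - 69*E) + (2*E)/(4 + E) = (E² - 69*E) + 2*E/(4 + E) = E² - 69*E + 2*E/(4 + E))
√(O + y(58)) = √(65 + 58*(-274 + 58² - 65*58)/(4 + 58)) = √(65 + 58*(-274 + 3364 - 3770)/62) = √(65 + 58*(1/62)*(-680)) = √(65 - 19720/31) = √(-17705/31) = I*√548855/31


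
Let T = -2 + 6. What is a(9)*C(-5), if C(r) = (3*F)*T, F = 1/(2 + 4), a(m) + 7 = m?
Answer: 4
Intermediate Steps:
T = 4
a(m) = -7 + m
F = ⅙ (F = 1/6 = ⅙ ≈ 0.16667)
C(r) = 2 (C(r) = (3*(⅙))*4 = (½)*4 = 2)
a(9)*C(-5) = (-7 + 9)*2 = 2*2 = 4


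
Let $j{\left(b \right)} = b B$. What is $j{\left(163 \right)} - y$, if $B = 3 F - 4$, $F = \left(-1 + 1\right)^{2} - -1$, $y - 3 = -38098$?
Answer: $37932$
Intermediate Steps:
$y = -38095$ ($y = 3 - 38098 = -38095$)
$F = 1$ ($F = 0^{2} + 1 = 0 + 1 = 1$)
$B = -1$ ($B = 3 \cdot 1 - 4 = 3 - 4 = -1$)
$j{\left(b \right)} = - b$ ($j{\left(b \right)} = b \left(-1\right) = - b$)
$j{\left(163 \right)} - y = \left(-1\right) 163 - -38095 = -163 + 38095 = 37932$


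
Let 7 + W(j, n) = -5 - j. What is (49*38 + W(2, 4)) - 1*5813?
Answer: -3965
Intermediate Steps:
W(j, n) = -12 - j (W(j, n) = -7 + (-5 - j) = -12 - j)
(49*38 + W(2, 4)) - 1*5813 = (49*38 + (-12 - 1*2)) - 1*5813 = (1862 + (-12 - 2)) - 5813 = (1862 - 14) - 5813 = 1848 - 5813 = -3965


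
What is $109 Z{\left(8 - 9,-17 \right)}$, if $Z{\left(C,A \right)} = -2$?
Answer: $-218$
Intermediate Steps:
$109 Z{\left(8 - 9,-17 \right)} = 109 \left(-2\right) = -218$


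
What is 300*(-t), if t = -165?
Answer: 49500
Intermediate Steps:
300*(-t) = 300*(-1*(-165)) = 300*165 = 49500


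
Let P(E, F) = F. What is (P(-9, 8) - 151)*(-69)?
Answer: 9867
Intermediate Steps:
(P(-9, 8) - 151)*(-69) = (8 - 151)*(-69) = -143*(-69) = 9867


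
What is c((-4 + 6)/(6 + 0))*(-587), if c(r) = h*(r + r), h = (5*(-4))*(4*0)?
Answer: 0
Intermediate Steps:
h = 0 (h = -20*0 = 0)
c(r) = 0 (c(r) = 0*(r + r) = 0*(2*r) = 0)
c((-4 + 6)/(6 + 0))*(-587) = 0*(-587) = 0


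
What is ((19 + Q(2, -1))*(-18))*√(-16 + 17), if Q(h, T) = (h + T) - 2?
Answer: -324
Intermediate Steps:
Q(h, T) = -2 + T + h (Q(h, T) = (T + h) - 2 = -2 + T + h)
((19 + Q(2, -1))*(-18))*√(-16 + 17) = ((19 + (-2 - 1 + 2))*(-18))*√(-16 + 17) = ((19 - 1)*(-18))*√1 = (18*(-18))*1 = -324*1 = -324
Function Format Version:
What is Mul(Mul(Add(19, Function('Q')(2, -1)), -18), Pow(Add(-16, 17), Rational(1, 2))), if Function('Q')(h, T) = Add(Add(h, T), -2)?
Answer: -324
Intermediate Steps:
Function('Q')(h, T) = Add(-2, T, h) (Function('Q')(h, T) = Add(Add(T, h), -2) = Add(-2, T, h))
Mul(Mul(Add(19, Function('Q')(2, -1)), -18), Pow(Add(-16, 17), Rational(1, 2))) = Mul(Mul(Add(19, Add(-2, -1, 2)), -18), Pow(Add(-16, 17), Rational(1, 2))) = Mul(Mul(Add(19, -1), -18), Pow(1, Rational(1, 2))) = Mul(Mul(18, -18), 1) = Mul(-324, 1) = -324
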